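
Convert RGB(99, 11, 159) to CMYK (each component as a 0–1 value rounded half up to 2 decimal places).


R'=99/255≈0.3882, G'=11/255≈0.0431, B'=159/255≈0.6235
K = 1 - max(R',G',B') = 1 - 159/255 = 96/255 = 0.37647… → 0.38
(1-R'-K)/(1-K) simplifies to (max-R)/max with max = 159:
C = (159-99)/159 = 60/159 = 0.37735… → 0.38
M = (159-11)/159 = 148/159 = 0.93081… → 0.93
Y = (159-159)/159 = 0/159 = 0 → 0.00
= CMYK(0.38, 0.93, 0.00, 0.38)


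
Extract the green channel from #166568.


Color: #166568
R = 16 = 22
G = 65 = 101
B = 68 = 104
Green = 101


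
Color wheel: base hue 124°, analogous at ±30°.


Base hue: 124°
Left analog: (124 - 30) mod 360 = 94°
Right analog: (124 + 30) mod 360 = 154°
Analogous hues = 94° and 154°


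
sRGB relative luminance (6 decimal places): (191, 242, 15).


Linearize each channel (sRGB transfer function): c = v/255; c_lin = c/12.92 if c ≤ 0.04045, else ((c+0.055)/1.055)^2.4
  R: 191/255 ≈ 0.749020 > 0.04045 → ((0.749020+0.055)/1.055)^2.4 ≈ 0.520996
  G: 242/255 ≈ 0.949020 > 0.04045 → ((0.949020+0.055)/1.055)^2.4 ≈ 0.887923
  B: 15/255 ≈ 0.058824 > 0.04045 → ((0.058824+0.055)/1.055)^2.4 ≈ 0.004777
R_lin = 0.520996, G_lin = 0.887923, B_lin = 0.004777
L = 0.2126×R + 0.7152×G + 0.0722×B
L = 0.2126×0.520996 + 0.7152×0.887923 + 0.0722×0.004777
L ≈ 0.746151


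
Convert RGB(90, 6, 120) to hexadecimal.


R = 90 → 5A (hex)
G = 6 → 06 (hex)
B = 120 → 78 (hex)
Hex = #5A0678


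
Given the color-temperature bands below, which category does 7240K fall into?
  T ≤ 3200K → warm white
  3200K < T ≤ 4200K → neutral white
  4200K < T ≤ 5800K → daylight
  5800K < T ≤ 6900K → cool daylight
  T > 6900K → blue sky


Temperature: 7240K
7240K > 6900K → blue sky
Classification: blue sky


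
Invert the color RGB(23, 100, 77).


Invert: (255-R, 255-G, 255-B)
R: 255-23 = 232
G: 255-100 = 155
B: 255-77 = 178
= RGB(232, 155, 178)


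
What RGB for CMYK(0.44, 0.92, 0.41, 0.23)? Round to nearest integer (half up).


R = 255 × (1-C) × (1-K) = 255 × 0.56 × 0.77 = 109.956 → 110
G = 255 × (1-M) × (1-K) = 255 × 0.08 × 0.77 = 15.708 → 16
B = 255 × (1-Y) × (1-K) = 255 × 0.59 × 0.77 = 115.8465 → 116
= RGB(110, 16, 116)


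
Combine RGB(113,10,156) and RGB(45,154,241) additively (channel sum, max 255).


Additive: each channel = min(255, C₁+C₂)
R: 113+45 = 158 → 158
G: 10+154 = 164 → 164
B: 156+241 = 397 → 255
= RGB(158, 164, 255)


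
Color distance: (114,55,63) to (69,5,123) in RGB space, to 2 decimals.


d = √[(R₁-R₂)² + (G₁-G₂)² + (B₁-B₂)²]
d = √[(114-69)² + (55-5)² + (63-123)²]
d = √[2025 + 2500 + 3600]
d = √8125
d ≈ 90.14


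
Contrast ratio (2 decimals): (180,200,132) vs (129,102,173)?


Linearize each sRGB channel c=v/255: c/12.92 if c ≤ 0.04045 else ((c+0.055)/1.055)^2.4
L = 0.2126×R_lin + 0.7152×G_lin + 0.0722×B_lin
Color 1 (180,200,132):
  R=180: 180/255≈0.7059 > 0.04045 → ((0.7059+0.055)/1.055)^2.4 ≈ 0.45641
  G=200: 200/255≈0.7843 > 0.04045 → ((0.7843+0.055)/1.055)^2.4 ≈ 0.57758
  B=132: 132/255≈0.5176 > 0.04045 → ((0.5176+0.055)/1.055)^2.4 ≈ 0.23074
  L1 = 0.2126×0.45641 + 0.7152×0.57758 + 0.0722×0.23074 ≈ 0.52678
Color 2 (129,102,173):
  R=129: 129/255≈0.5059 > 0.04045 → ((0.5059+0.055)/1.055)^2.4 ≈ 0.21953
  G=102: 102/255≈0.4000 > 0.04045 → ((0.4000+0.055)/1.055)^2.4 ≈ 0.13287
  B=173: 173/255≈0.6784 > 0.04045 → ((0.6784+0.055)/1.055)^2.4 ≈ 0.41789
  L2 = 0.2126×0.21953 + 0.7152×0.13287 + 0.0722×0.41789 ≈ 0.17187
Lighter = 0.52678, Darker = 0.17187
Ratio = (L_lighter + 0.05) / (L_darker + 0.05)
Ratio = (0.52678 + 0.05) / (0.17187 + 0.05) = 0.57678 / 0.22187 ≈ 2.5996
Ratio ≈ 2.60:1


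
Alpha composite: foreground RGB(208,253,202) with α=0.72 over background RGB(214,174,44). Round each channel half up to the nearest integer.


C = α×F + (1-α)×B, with 1-α = 0.28
R: 0.72×208 + 0.28×214 = 149.76 + 59.92 = 209.68 → 210
G: 0.72×253 + 0.28×174 = 182.16 + 48.72 = 230.88 → 231
B: 0.72×202 + 0.28×44 = 145.44 + 12.32 = 157.76 → 158
= RGB(210, 231, 158)


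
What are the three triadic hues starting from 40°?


Triadic: equally spaced at 120° intervals
H1 = 40°
H2 = (40 + 120) mod 360 = 160°
H3 = (40 + 240) mod 360 = 280°
Triadic = 40°, 160°, 280°


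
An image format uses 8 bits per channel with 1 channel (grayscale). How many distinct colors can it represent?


Total bits = 8 bits/channel × 1 channels = 8 bits
Distinct colors = 2^8
= 256 colors


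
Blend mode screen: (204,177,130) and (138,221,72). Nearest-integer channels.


Screen: C = 255 - (255-A)×(255-B)/255, rounded to nearest integer
R: 255 - (255-204)×(255-138)/255 = 255 - 5967/255 ≈ 255 - 23.400 = 231.600 → 232
G: 255 - (255-177)×(255-221)/255 = 255 - 2652/255 ≈ 255 - 10.400 = 244.600 → 245
B: 255 - (255-130)×(255-72)/255 = 255 - 22875/255 ≈ 255 - 89.706 = 165.294 → 165
= RGB(232, 245, 165)


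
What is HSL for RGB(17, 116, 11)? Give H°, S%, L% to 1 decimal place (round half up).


Normalize: R'=17/255≈0.0667, G'=116/255≈0.4549, B'=11/255≈0.0431
Max=116/255, Min=11/255, Δ=Max-Min=105/255
L = (Max+Min)/2 = (116+11)/510 = 127/510 = 0.24901… → L = 24.9%
L ≤ 0.5 → S = Δ/(Max+Min) = 105/(116+11) = 105/127 = 0.82677… → S = 82.7%
(the 1/255 factors cancel in S and H, so raw channel differences can be used)
Max is G' → H = 60 × ((B-R)/Δ + 2) = 60 × ((11-17)/105 + 2)
  -6/105 + 2 = -0.0571… + 2 = 1.9428…
  H = 60 × 1.9428… = 116.571…° → H = 116.6°
= HSL(116.6°, 82.7%, 24.9%)


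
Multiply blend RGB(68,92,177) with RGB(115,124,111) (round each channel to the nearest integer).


Multiply: C = A×B/255, rounded to nearest integer
R: 68×115/255 = 7820/255 ≈ 30.667 → 31
G: 92×124/255 = 11408/255 ≈ 44.737 → 45
B: 177×111/255 = 19647/255 ≈ 77.047 → 77
= RGB(31, 45, 77)


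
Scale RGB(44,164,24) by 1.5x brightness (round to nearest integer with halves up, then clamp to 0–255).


Multiply each channel by 1.5, round half up, clamp to [0, 255]
R: 44×1.5 = 66
G: 164×1.5 = 246
B: 24×1.5 = 36
= RGB(66, 246, 36)


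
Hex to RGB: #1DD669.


1D → 29 (R)
D6 → 214 (G)
69 → 105 (B)
= RGB(29, 214, 105)


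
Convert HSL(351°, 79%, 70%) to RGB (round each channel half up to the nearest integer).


H=351°, S=0.79, L=0.70
C = (1-|2L-1|)×S = (1-|0.40|)×0.79 = 0.474
H' = H/60 = 351/60 ≈ 5.8500; X = C×(1-|H' mod 2 - 1|) = 0.0711
m = L - C/2 = 0.70 - 0.237 = 0.463
Sector ⌊H'⌋ = 5 → (R',G',B') = (0.474, 0.0, 0.0711)
RGB = ((R'+m)×255, (G'+m)×255, (B'+m)×255) = (238.935, 118.065, 136.1955)
Round half up → RGB(239, 118, 136)


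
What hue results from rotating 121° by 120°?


New hue = (H + rotation) mod 360
New hue = (121 + 120) mod 360
= 241 mod 360
= 241°


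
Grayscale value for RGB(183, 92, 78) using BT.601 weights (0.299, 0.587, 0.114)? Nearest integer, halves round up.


Gray = 0.299×R + 0.587×G + 0.114×B
Gray = 0.299×183 + 0.587×92 + 0.114×78
Gray = 54.717 + 54.004 + 8.892
Gray = 117.613 → round half up → 118
Gray = 118


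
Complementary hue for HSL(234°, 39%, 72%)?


Complement = opposite side of color wheel = hue + 180°
H' = (234 + 180) mod 360 = 54°
S and L unchanged.
= HSL(54°, 39%, 72%)


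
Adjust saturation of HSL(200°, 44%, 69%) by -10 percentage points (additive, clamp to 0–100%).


Original S = 44%
Adjustment = -10 percentage points
New S = 44 + (-10) = 34
Clamp to [0, 100] → 34
= HSL(200°, 34%, 69%)


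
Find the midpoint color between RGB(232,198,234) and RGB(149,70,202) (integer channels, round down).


Midpoint: each channel = ⌊(C₁+C₂)/2⌋
R: ⌊(232+149)/2⌋ = 190
G: ⌊(198+70)/2⌋ = 134
B: ⌊(234+202)/2⌋ = 218
= RGB(190, 134, 218)


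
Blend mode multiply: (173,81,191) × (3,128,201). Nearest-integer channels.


Multiply: C = A×B/255, rounded to nearest integer
R: 173×3/255 = 519/255 ≈ 2.035 → 2
G: 81×128/255 = 10368/255 ≈ 40.659 → 41
B: 191×201/255 = 38391/255 ≈ 150.553 → 151
= RGB(2, 41, 151)


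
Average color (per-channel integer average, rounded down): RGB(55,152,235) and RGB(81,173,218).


Midpoint: each channel = ⌊(C₁+C₂)/2⌋
R: ⌊(55+81)/2⌋ = 68
G: ⌊(152+173)/2⌋ = 162
B: ⌊(235+218)/2⌋ = 226
= RGB(68, 162, 226)


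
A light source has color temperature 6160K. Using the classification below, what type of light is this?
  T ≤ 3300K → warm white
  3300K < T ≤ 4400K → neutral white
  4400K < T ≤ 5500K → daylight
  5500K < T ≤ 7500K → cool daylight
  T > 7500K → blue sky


Temperature: 6160K
5500K < 6160K ≤ 7500K → cool daylight
Classification: cool daylight


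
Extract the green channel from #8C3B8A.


Color: #8C3B8A
R = 8C = 140
G = 3B = 59
B = 8A = 138
Green = 59


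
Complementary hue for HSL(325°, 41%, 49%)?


Complement = opposite side of color wheel = hue + 180°
H' = (325 + 180) mod 360 = 145°
S and L unchanged.
= HSL(145°, 41%, 49%)


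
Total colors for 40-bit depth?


Colors = 2^bits = 2^40
= 1,099,511,627,776 colors


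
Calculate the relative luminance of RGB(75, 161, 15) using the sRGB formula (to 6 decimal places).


Linearize each channel (sRGB transfer function): c = v/255; c_lin = c/12.92 if c ≤ 0.04045, else ((c+0.055)/1.055)^2.4
  R: 75/255 ≈ 0.294118 > 0.04045 → ((0.294118+0.055)/1.055)^2.4 ≈ 0.070360
  G: 161/255 ≈ 0.631373 > 0.04045 → ((0.631373+0.055)/1.055)^2.4 ≈ 0.356400
  B: 15/255 ≈ 0.058824 > 0.04045 → ((0.058824+0.055)/1.055)^2.4 ≈ 0.004777
R_lin = 0.070360, G_lin = 0.356400, B_lin = 0.004777
L = 0.2126×R + 0.7152×G + 0.0722×B
L = 0.2126×0.070360 + 0.7152×0.356400 + 0.0722×0.004777
L ≈ 0.270201


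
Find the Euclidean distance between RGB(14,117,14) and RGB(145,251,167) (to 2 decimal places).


d = √[(R₁-R₂)² + (G₁-G₂)² + (B₁-B₂)²]
d = √[(14-145)² + (117-251)² + (14-167)²]
d = √[17161 + 17956 + 23409]
d = √58526
d ≈ 241.92


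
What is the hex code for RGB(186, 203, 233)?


R = 186 → BA (hex)
G = 203 → CB (hex)
B = 233 → E9 (hex)
Hex = #BACBE9


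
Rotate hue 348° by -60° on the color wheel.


New hue = (H + rotation) mod 360
New hue = (348 -60) mod 360
= 288 mod 360
= 288°


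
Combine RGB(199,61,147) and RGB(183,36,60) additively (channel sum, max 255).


Additive: each channel = min(255, C₁+C₂)
R: 199+183 = 382 → 255
G: 61+36 = 97 → 97
B: 147+60 = 207 → 207
= RGB(255, 97, 207)


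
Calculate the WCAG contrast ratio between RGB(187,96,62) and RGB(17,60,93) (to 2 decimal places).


Linearize each sRGB channel c=v/255: c/12.92 if c ≤ 0.04045 else ((c+0.055)/1.055)^2.4
L = 0.2126×R_lin + 0.7152×G_lin + 0.0722×B_lin
Color 1 (187,96,62):
  R=187: 187/255≈0.7333 > 0.04045 → ((0.7333+0.055)/1.055)^2.4 ≈ 0.49693
  G=96: 96/255≈0.3765 > 0.04045 → ((0.3765+0.055)/1.055)^2.4 ≈ 0.11697
  B=62: 62/255≈0.2431 > 0.04045 → ((0.2431+0.055)/1.055)^2.4 ≈ 0.04817
  L1 = 0.2126×0.49693 + 0.7152×0.11697 + 0.0722×0.04817 ≈ 0.19278
Color 2 (17,60,93):
  R=17: 17/255≈0.0667 > 0.04045 → ((0.0667+0.055)/1.055)^2.4 ≈ 0.00561
  G=60: 60/255≈0.2353 > 0.04045 → ((0.2353+0.055)/1.055)^2.4 ≈ 0.04519
  B=93: 93/255≈0.3647 > 0.04045 → ((0.3647+0.055)/1.055)^2.4 ≈ 0.10946
  L2 = 0.2126×0.00561 + 0.7152×0.04519 + 0.0722×0.10946 ≈ 0.04141
Lighter = 0.19278, Darker = 0.04141
Ratio = (L_lighter + 0.05) / (L_darker + 0.05)
Ratio = (0.19278 + 0.05) / (0.04141 + 0.05) = 0.24278 / 0.09141 ≈ 2.6559
Ratio ≈ 2.66:1


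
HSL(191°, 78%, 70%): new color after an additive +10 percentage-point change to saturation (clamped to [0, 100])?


Original S = 78%
Adjustment = +10 percentage points
New S = 78 + (10) = 88
Clamp to [0, 100] → 88
= HSL(191°, 88%, 70%)


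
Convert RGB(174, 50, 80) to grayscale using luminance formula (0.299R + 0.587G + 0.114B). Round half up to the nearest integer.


Gray = 0.299×R + 0.587×G + 0.114×B
Gray = 0.299×174 + 0.587×50 + 0.114×80
Gray = 52.026 + 29.350 + 9.120
Gray = 90.496 → round half up → 90
Gray = 90


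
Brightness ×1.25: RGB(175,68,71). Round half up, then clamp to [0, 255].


Multiply each channel by 1.25, round half up, clamp to [0, 255]
R: 175×1.25 = 218.75 → round → 219
G: 68×1.25 = 85
B: 71×1.25 = 88.75 → round → 89
= RGB(219, 85, 89)


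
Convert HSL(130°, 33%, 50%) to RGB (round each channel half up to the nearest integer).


H=130°, S=0.33, L=0.50
C = (1-|2L-1|)×S = (1-|0.00|)×0.33 = 0.33
H' = H/60 = 130/60 ≈ 2.1667; X = C×(1-|H' mod 2 - 1|) = 0.055
m = L - C/2 = 0.50 - 0.165 = 0.335
Sector ⌊H'⌋ = 2 → (R',G',B') = (0.0, 0.33, 0.055)
RGB = ((R'+m)×255, (G'+m)×255, (B'+m)×255) = (85.425, 169.575, 99.45)
Round half up → RGB(85, 170, 99)


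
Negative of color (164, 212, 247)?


Invert: (255-R, 255-G, 255-B)
R: 255-164 = 91
G: 255-212 = 43
B: 255-247 = 8
= RGB(91, 43, 8)


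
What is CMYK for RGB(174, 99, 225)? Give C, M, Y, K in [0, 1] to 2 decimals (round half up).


R'=174/255≈0.6824, G'=99/255≈0.3882, B'=225/255≈0.8824
K = 1 - max(R',G',B') = 1 - 225/255 = 30/255 = 0.11764… → 0.12
(1-R'-K)/(1-K) simplifies to (max-R)/max with max = 225:
C = (225-174)/225 = 51/225 = 0.22666… → 0.23
M = (225-99)/225 = 126/225 = 0.56 → 0.56
Y = (225-225)/225 = 0/225 = 0 → 0.00
= CMYK(0.23, 0.56, 0.00, 0.12)


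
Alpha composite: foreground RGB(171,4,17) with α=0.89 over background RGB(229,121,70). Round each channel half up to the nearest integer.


C = α×F + (1-α)×B, with 1-α = 0.11
R: 0.89×171 + 0.11×229 = 152.19 + 25.19 = 177.38 → 177
G: 0.89×4 + 0.11×121 = 3.56 + 13.31 = 16.87 → 17
B: 0.89×17 + 0.11×70 = 15.13 + 7.70 = 22.83 → 23
= RGB(177, 17, 23)


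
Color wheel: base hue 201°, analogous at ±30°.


Base hue: 201°
Left analog: (201 - 30) mod 360 = 171°
Right analog: (201 + 30) mod 360 = 231°
Analogous hues = 171° and 231°


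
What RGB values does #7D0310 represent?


7D → 125 (R)
03 → 3 (G)
10 → 16 (B)
= RGB(125, 3, 16)


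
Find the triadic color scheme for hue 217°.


Triadic: equally spaced at 120° intervals
H1 = 217°
H2 = (217 + 120) mod 360 = 337°
H3 = (217 + 240) mod 360 = 97°
Triadic = 217°, 337°, 97°


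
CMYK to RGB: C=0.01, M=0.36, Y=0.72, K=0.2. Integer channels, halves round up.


R = 255 × (1-C) × (1-K) = 255 × 0.99 × 0.80 = 201.96 → 202
G = 255 × (1-M) × (1-K) = 255 × 0.64 × 0.80 = 130.56 → 131
B = 255 × (1-Y) × (1-K) = 255 × 0.28 × 0.80 = 57.12 → 57
= RGB(202, 131, 57)


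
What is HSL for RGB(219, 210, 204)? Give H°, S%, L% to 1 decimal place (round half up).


Normalize: R'=219/255≈0.8588, G'=210/255≈0.8235, B'=204/255≈0.8000
Max=219/255, Min=204/255, Δ=Max-Min=15/255
L = (Max+Min)/2 = (219+204)/510 = 423/510 = 0.82941… → L = 82.9%
L > 0.5 → S = Δ/(2-Max-Min) = 15/(510-219-204) = 15/87 = 0.17241… → S = 17.2%
(the 1/255 factors cancel in S and H, so raw channel differences can be used)
Max is R' → H = 60 × (((G-B)/Δ) mod 6) = 60 × (((210-204)/15) mod 6)
  6/15 = 0.4
  H = 60 × 0.4 = 24° → H = 24.0°
= HSL(24.0°, 17.2%, 82.9%)


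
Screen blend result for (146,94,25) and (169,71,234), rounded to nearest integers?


Screen: C = 255 - (255-A)×(255-B)/255, rounded to nearest integer
R: 255 - (255-146)×(255-169)/255 = 255 - 9374/255 ≈ 255 - 36.761 = 218.239 → 218
G: 255 - (255-94)×(255-71)/255 = 255 - 29624/255 ≈ 255 - 116.173 = 138.827 → 139
B: 255 - (255-25)×(255-234)/255 = 255 - 4830/255 ≈ 255 - 18.941 = 236.059 → 236
= RGB(218, 139, 236)


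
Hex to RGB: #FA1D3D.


FA → 250 (R)
1D → 29 (G)
3D → 61 (B)
= RGB(250, 29, 61)


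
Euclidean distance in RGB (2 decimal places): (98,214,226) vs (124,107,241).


d = √[(R₁-R₂)² + (G₁-G₂)² + (B₁-B₂)²]
d = √[(98-124)² + (214-107)² + (226-241)²]
d = √[676 + 11449 + 225]
d = √12350
d ≈ 111.13


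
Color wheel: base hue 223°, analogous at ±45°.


Base hue: 223°
Left analog: (223 - 45) mod 360 = 178°
Right analog: (223 + 45) mod 360 = 268°
Analogous hues = 178° and 268°


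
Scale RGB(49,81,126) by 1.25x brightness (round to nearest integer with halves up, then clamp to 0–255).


Multiply each channel by 1.25, round half up, clamp to [0, 255]
R: 49×1.25 = 61.25 → round → 61
G: 81×1.25 = 101.25 → round → 101
B: 126×1.25 = 157.5 → round → 158
= RGB(61, 101, 158)


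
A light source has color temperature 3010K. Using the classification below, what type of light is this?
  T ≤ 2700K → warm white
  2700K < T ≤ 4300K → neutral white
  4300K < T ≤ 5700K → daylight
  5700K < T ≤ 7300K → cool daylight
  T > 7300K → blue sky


Temperature: 3010K
2700K < 3010K ≤ 4300K → neutral white
Classification: neutral white


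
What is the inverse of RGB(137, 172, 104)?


Invert: (255-R, 255-G, 255-B)
R: 255-137 = 118
G: 255-172 = 83
B: 255-104 = 151
= RGB(118, 83, 151)


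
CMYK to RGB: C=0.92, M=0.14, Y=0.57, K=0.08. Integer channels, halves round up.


R = 255 × (1-C) × (1-K) = 255 × 0.08 × 0.92 = 18.768 → 19
G = 255 × (1-M) × (1-K) = 255 × 0.86 × 0.92 = 201.756 → 202
B = 255 × (1-Y) × (1-K) = 255 × 0.43 × 0.92 = 100.878 → 101
= RGB(19, 202, 101)


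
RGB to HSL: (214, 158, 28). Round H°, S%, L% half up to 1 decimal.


Normalize: R'=214/255≈0.8392, G'=158/255≈0.6196, B'=28/255≈0.1098
Max=214/255, Min=28/255, Δ=Max-Min=186/255
L = (Max+Min)/2 = (214+28)/510 = 242/510 = 0.47450… → L = 47.5%
L ≤ 0.5 → S = Δ/(Max+Min) = 186/(214+28) = 186/242 = 0.76859… → S = 76.9%
(the 1/255 factors cancel in S and H, so raw channel differences can be used)
Max is R' → H = 60 × (((G-B)/Δ) mod 6) = 60 × (((158-28)/186) mod 6)
  130/186 = 0.6989…
  H = 60 × 0.6989… = 41.935…° → H = 41.9°
= HSL(41.9°, 76.9%, 47.5%)


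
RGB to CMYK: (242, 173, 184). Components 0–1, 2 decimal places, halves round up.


R'=242/255≈0.9490, G'=173/255≈0.6784, B'=184/255≈0.7216
K = 1 - max(R',G',B') = 1 - 242/255 = 13/255 = 0.05098… → 0.05
(1-R'-K)/(1-K) simplifies to (max-R)/max with max = 242:
C = (242-242)/242 = 0/242 = 0 → 0.00
M = (242-173)/242 = 69/242 = 0.28512… → 0.29
Y = (242-184)/242 = 58/242 = 0.23966… → 0.24
= CMYK(0.00, 0.29, 0.24, 0.05)


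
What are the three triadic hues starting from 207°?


Triadic: equally spaced at 120° intervals
H1 = 207°
H2 = (207 + 120) mod 360 = 327°
H3 = (207 + 240) mod 360 = 87°
Triadic = 207°, 327°, 87°


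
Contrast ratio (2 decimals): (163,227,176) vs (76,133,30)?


Linearize each sRGB channel c=v/255: c/12.92 if c ≤ 0.04045 else ((c+0.055)/1.055)^2.4
L = 0.2126×R_lin + 0.7152×G_lin + 0.0722×B_lin
Color 1 (163,227,176):
  R=163: 163/255≈0.6392 > 0.04045 → ((0.6392+0.055)/1.055)^2.4 ≈ 0.36625
  G=227: 227/255≈0.8902 > 0.04045 → ((0.8902+0.055)/1.055)^2.4 ≈ 0.76815
  B=176: 176/255≈0.6902 > 0.04045 → ((0.6902+0.055)/1.055)^2.4 ≈ 0.43415
  L1 = 0.2126×0.36625 + 0.7152×0.76815 + 0.0722×0.43415 ≈ 0.65859
Color 2 (76,133,30):
  R=76: 76/255≈0.2980 > 0.04045 → ((0.2980+0.055)/1.055)^2.4 ≈ 0.07227
  G=133: 133/255≈0.5216 > 0.04045 → ((0.5216+0.055)/1.055)^2.4 ≈ 0.23455
  B=30: 30/255≈0.1176 > 0.04045 → ((0.1176+0.055)/1.055)^2.4 ≈ 0.01298
  L2 = 0.2126×0.07227 + 0.7152×0.23455 + 0.0722×0.01298 ≈ 0.18405
Lighter = 0.65859, Darker = 0.18405
Ratio = (L_lighter + 0.05) / (L_darker + 0.05)
Ratio = (0.65859 + 0.05) / (0.18405 + 0.05) = 0.70859 / 0.23405 ≈ 3.0275
Ratio ≈ 3.03:1


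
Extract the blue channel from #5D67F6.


Color: #5D67F6
R = 5D = 93
G = 67 = 103
B = F6 = 246
Blue = 246


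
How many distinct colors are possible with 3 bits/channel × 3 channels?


Total bits = 3 bits/channel × 3 channels = 9 bits
Distinct colors = 2^9
= 512 colors


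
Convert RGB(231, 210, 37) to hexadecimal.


R = 231 → E7 (hex)
G = 210 → D2 (hex)
B = 37 → 25 (hex)
Hex = #E7D225


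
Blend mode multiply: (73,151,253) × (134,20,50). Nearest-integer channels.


Multiply: C = A×B/255, rounded to nearest integer
R: 73×134/255 = 9782/255 ≈ 38.361 → 38
G: 151×20/255 = 3020/255 ≈ 11.843 → 12
B: 253×50/255 = 12650/255 ≈ 49.608 → 50
= RGB(38, 12, 50)


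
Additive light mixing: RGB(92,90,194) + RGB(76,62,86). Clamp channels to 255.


Additive: each channel = min(255, C₁+C₂)
R: 92+76 = 168 → 168
G: 90+62 = 152 → 152
B: 194+86 = 280 → 255
= RGB(168, 152, 255)


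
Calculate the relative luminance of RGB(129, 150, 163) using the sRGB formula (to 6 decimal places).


Linearize each channel (sRGB transfer function): c = v/255; c_lin = c/12.92 if c ≤ 0.04045, else ((c+0.055)/1.055)^2.4
  R: 129/255 ≈ 0.505882 > 0.04045 → ((0.505882+0.055)/1.055)^2.4 ≈ 0.219526
  G: 150/255 ≈ 0.588235 > 0.04045 → ((0.588235+0.055)/1.055)^2.4 ≈ 0.304987
  B: 163/255 ≈ 0.639216 > 0.04045 → ((0.639216+0.055)/1.055)^2.4 ≈ 0.366253
R_lin = 0.219526, G_lin = 0.304987, B_lin = 0.366253
L = 0.2126×R + 0.7152×G + 0.0722×B
L = 0.2126×0.219526 + 0.7152×0.304987 + 0.0722×0.366253
L ≈ 0.291242


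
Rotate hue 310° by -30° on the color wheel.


New hue = (H + rotation) mod 360
New hue = (310 -30) mod 360
= 280 mod 360
= 280°


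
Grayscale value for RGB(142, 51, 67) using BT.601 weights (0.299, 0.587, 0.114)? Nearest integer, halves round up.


Gray = 0.299×R + 0.587×G + 0.114×B
Gray = 0.299×142 + 0.587×51 + 0.114×67
Gray = 42.458 + 29.937 + 7.638
Gray = 80.033 → round half up → 80
Gray = 80


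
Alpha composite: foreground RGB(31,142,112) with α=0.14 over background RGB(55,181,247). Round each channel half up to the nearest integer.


C = α×F + (1-α)×B, with 1-α = 0.86
R: 0.14×31 + 0.86×55 = 4.34 + 47.30 = 51.64 → 52
G: 0.14×142 + 0.86×181 = 19.88 + 155.66 = 175.54 → 176
B: 0.14×112 + 0.86×247 = 15.68 + 212.42 = 228.10 → 228
= RGB(52, 176, 228)


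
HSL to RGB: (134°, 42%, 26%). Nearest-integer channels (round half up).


H=134°, S=0.42, L=0.26
C = (1-|2L-1|)×S = (1-|-0.48|)×0.42 = 0.2184
H' = H/60 = 134/60 ≈ 2.2333; X = C×(1-|H' mod 2 - 1|) = 0.05096
m = L - C/2 = 0.26 - 0.1092 = 0.1508
Sector ⌊H'⌋ = 2 → (R',G',B') = (0.0, 0.2184, 0.05096)
RGB = ((R'+m)×255, (G'+m)×255, (B'+m)×255) = (38.454, 94.146, 51.4488)
Round half up → RGB(38, 94, 51)


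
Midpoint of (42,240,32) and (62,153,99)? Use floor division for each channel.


Midpoint: each channel = ⌊(C₁+C₂)/2⌋
R: ⌊(42+62)/2⌋ = 52
G: ⌊(240+153)/2⌋ = 196
B: ⌊(32+99)/2⌋ = 65
= RGB(52, 196, 65)


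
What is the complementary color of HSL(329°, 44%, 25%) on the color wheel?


Complement = opposite side of color wheel = hue + 180°
H' = (329 + 180) mod 360 = 149°
S and L unchanged.
= HSL(149°, 44%, 25%)


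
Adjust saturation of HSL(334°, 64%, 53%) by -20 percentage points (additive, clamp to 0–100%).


Original S = 64%
Adjustment = -20 percentage points
New S = 64 + (-20) = 44
Clamp to [0, 100] → 44
= HSL(334°, 44%, 53%)


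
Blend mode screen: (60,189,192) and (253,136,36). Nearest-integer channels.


Screen: C = 255 - (255-A)×(255-B)/255, rounded to nearest integer
R: 255 - (255-60)×(255-253)/255 = 255 - 390/255 ≈ 255 - 1.529 = 253.471 → 253
G: 255 - (255-189)×(255-136)/255 = 255 - 7854/255 ≈ 255 - 30.800 = 224.200 → 224
B: 255 - (255-192)×(255-36)/255 = 255 - 13797/255 ≈ 255 - 54.106 = 200.894 → 201
= RGB(253, 224, 201)


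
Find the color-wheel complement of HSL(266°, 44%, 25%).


Complement = opposite side of color wheel = hue + 180°
H' = (266 + 180) mod 360 = 86°
S and L unchanged.
= HSL(86°, 44%, 25%)


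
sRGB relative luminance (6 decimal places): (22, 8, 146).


Linearize each channel (sRGB transfer function): c = v/255; c_lin = c/12.92 if c ≤ 0.04045, else ((c+0.055)/1.055)^2.4
  R: 22/255 ≈ 0.086275 > 0.04045 → ((0.086275+0.055)/1.055)^2.4 ≈ 0.008023
  G: 8/255 ≈ 0.031373 ≤ 0.04045 → 0.031373/12.92 ≈ 0.002428
  B: 146/255 ≈ 0.572549 > 0.04045 → ((0.572549+0.055)/1.055)^2.4 ≈ 0.287441
R_lin = 0.008023, G_lin = 0.002428, B_lin = 0.287441
L = 0.2126×R + 0.7152×G + 0.0722×B
L = 0.2126×0.008023 + 0.7152×0.002428 + 0.0722×0.287441
L ≈ 0.024196


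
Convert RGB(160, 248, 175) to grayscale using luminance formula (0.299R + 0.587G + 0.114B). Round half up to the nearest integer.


Gray = 0.299×R + 0.587×G + 0.114×B
Gray = 0.299×160 + 0.587×248 + 0.114×175
Gray = 47.840 + 145.576 + 19.950
Gray = 213.366 → round half up → 213
Gray = 213


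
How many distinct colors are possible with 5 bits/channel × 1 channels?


Total bits = 5 bits/channel × 1 channels = 5 bits
Distinct colors = 2^5
= 32 colors


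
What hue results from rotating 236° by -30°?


New hue = (H + rotation) mod 360
New hue = (236 -30) mod 360
= 206 mod 360
= 206°


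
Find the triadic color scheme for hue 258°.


Triadic: equally spaced at 120° intervals
H1 = 258°
H2 = (258 + 120) mod 360 = 18°
H3 = (258 + 240) mod 360 = 138°
Triadic = 258°, 18°, 138°


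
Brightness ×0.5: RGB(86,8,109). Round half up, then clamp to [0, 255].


Multiply each channel by 0.5, round half up, clamp to [0, 255]
R: 86×0.5 = 43
G: 8×0.5 = 4
B: 109×0.5 = 54.5 → round → 55
= RGB(43, 4, 55)


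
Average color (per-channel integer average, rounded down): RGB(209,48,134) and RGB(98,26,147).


Midpoint: each channel = ⌊(C₁+C₂)/2⌋
R: ⌊(209+98)/2⌋ = 153
G: ⌊(48+26)/2⌋ = 37
B: ⌊(134+147)/2⌋ = 140
= RGB(153, 37, 140)


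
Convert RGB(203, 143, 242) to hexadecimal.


R = 203 → CB (hex)
G = 143 → 8F (hex)
B = 242 → F2 (hex)
Hex = #CB8FF2


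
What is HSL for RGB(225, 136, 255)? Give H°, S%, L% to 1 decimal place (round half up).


Normalize: R'=225/255≈0.8824, G'=136/255≈0.5333, B'=255/255≈1.0000
Max=255/255, Min=136/255, Δ=Max-Min=119/255
L = (Max+Min)/2 = (255+136)/510 = 391/510 = 0.76666… → L = 76.7%
L > 0.5 → S = Δ/(2-Max-Min) = 119/(510-255-136) = 119/119 = 1 → S = 100.0%
(the 1/255 factors cancel in S and H, so raw channel differences can be used)
Max is B' → H = 60 × ((R-G)/Δ + 4) = 60 × ((225-136)/119 + 4)
  89/119 + 4 = 0.7478… + 4 = 4.7478…
  H = 60 × 4.7478… = 284.873…° → H = 284.9°
= HSL(284.9°, 100.0%, 76.7%)


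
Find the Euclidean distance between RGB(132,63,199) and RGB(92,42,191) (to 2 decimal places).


d = √[(R₁-R₂)² + (G₁-G₂)² + (B₁-B₂)²]
d = √[(132-92)² + (63-42)² + (199-191)²]
d = √[1600 + 441 + 64]
d = √2105
d ≈ 45.88


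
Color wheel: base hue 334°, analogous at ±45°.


Base hue: 334°
Left analog: (334 - 45) mod 360 = 289°
Right analog: (334 + 45) mod 360 = 19°
Analogous hues = 289° and 19°


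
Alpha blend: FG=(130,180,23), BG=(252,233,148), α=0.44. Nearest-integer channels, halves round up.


C = α×F + (1-α)×B, with 1-α = 0.56
R: 0.44×130 + 0.56×252 = 57.20 + 141.12 = 198.32 → 198
G: 0.44×180 + 0.56×233 = 79.20 + 130.48 = 209.68 → 210
B: 0.44×23 + 0.56×148 = 10.12 + 82.88 = 93.00 → 93
= RGB(198, 210, 93)


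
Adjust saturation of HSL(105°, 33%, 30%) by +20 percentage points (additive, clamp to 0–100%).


Original S = 33%
Adjustment = +20 percentage points
New S = 33 + (20) = 53
Clamp to [0, 100] → 53
= HSL(105°, 53%, 30%)


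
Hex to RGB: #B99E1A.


B9 → 185 (R)
9E → 158 (G)
1A → 26 (B)
= RGB(185, 158, 26)


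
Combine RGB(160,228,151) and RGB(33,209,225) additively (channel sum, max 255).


Additive: each channel = min(255, C₁+C₂)
R: 160+33 = 193 → 193
G: 228+209 = 437 → 255
B: 151+225 = 376 → 255
= RGB(193, 255, 255)


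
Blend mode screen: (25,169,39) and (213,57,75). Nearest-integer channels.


Screen: C = 255 - (255-A)×(255-B)/255, rounded to nearest integer
R: 255 - (255-25)×(255-213)/255 = 255 - 9660/255 ≈ 255 - 37.882 = 217.118 → 217
G: 255 - (255-169)×(255-57)/255 = 255 - 17028/255 ≈ 255 - 66.776 = 188.224 → 188
B: 255 - (255-39)×(255-75)/255 = 255 - 38880/255 ≈ 255 - 152.471 = 102.529 → 103
= RGB(217, 188, 103)


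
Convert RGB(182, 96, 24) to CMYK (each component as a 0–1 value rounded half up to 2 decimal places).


R'=182/255≈0.7137, G'=96/255≈0.3765, B'=24/255≈0.0941
K = 1 - max(R',G',B') = 1 - 182/255 = 73/255 = 0.28627… → 0.29
(1-R'-K)/(1-K) simplifies to (max-R)/max with max = 182:
C = (182-182)/182 = 0/182 = 0 → 0.00
M = (182-96)/182 = 86/182 = 0.47252… → 0.47
Y = (182-24)/182 = 158/182 = 0.86813… → 0.87
= CMYK(0.00, 0.47, 0.87, 0.29)


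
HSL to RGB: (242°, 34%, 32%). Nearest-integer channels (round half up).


H=242°, S=0.34, L=0.32
C = (1-|2L-1|)×S = (1-|-0.36|)×0.34 = 0.2176
H' = H/60 = 242/60 ≈ 4.0333; X = C×(1-|H' mod 2 - 1|) ≈ 0.0073
m = L - C/2 = 0.32 - 0.1088 = 0.2112
Sector ⌊H'⌋ = 4 → (R',G',B') = (≈0.0073, 0.0, 0.2176)
RGB = ((R'+m)×255, (G'+m)×255, (B'+m)×255) = (55.7056, 53.856, 109.344)
Round half up → RGB(56, 54, 109)


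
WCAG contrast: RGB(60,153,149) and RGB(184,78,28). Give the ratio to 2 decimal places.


Linearize each sRGB channel c=v/255: c/12.92 if c ≤ 0.04045 else ((c+0.055)/1.055)^2.4
L = 0.2126×R_lin + 0.7152×G_lin + 0.0722×B_lin
Color 1 (60,153,149):
  R=60: 60/255≈0.2353 > 0.04045 → ((0.2353+0.055)/1.055)^2.4 ≈ 0.04519
  G=153: 153/255≈0.6000 > 0.04045 → ((0.6000+0.055)/1.055)^2.4 ≈ 0.31855
  B=149: 149/255≈0.5843 > 0.04045 → ((0.5843+0.055)/1.055)^2.4 ≈ 0.30054
  L1 = 0.2126×0.04519 + 0.7152×0.31855 + 0.0722×0.30054 ≈ 0.25913
Color 2 (184,78,28):
  R=184: 184/255≈0.7216 > 0.04045 → ((0.7216+0.055)/1.055)^2.4 ≈ 0.47932
  G=78: 78/255≈0.3059 > 0.04045 → ((0.3059+0.055)/1.055)^2.4 ≈ 0.07619
  B=28: 28/255≈0.1098 > 0.04045 → ((0.1098+0.055)/1.055)^2.4 ≈ 0.01161
  L2 = 0.2126×0.47932 + 0.7152×0.07619 + 0.0722×0.01161 ≈ 0.15723
Lighter = 0.25913, Darker = 0.15723
Ratio = (L_lighter + 0.05) / (L_darker + 0.05)
Ratio = (0.25913 + 0.05) / (0.15723 + 0.05) = 0.30913 / 0.20723 ≈ 1.4917
Ratio ≈ 1.49:1


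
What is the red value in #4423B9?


Color: #4423B9
R = 44 = 68
G = 23 = 35
B = B9 = 185
Red = 68


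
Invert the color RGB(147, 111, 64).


Invert: (255-R, 255-G, 255-B)
R: 255-147 = 108
G: 255-111 = 144
B: 255-64 = 191
= RGB(108, 144, 191)


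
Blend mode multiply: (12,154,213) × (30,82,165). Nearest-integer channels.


Multiply: C = A×B/255, rounded to nearest integer
R: 12×30/255 = 360/255 ≈ 1.412 → 1
G: 154×82/255 = 12628/255 ≈ 49.522 → 50
B: 213×165/255 = 35145/255 ≈ 137.824 → 138
= RGB(1, 50, 138)


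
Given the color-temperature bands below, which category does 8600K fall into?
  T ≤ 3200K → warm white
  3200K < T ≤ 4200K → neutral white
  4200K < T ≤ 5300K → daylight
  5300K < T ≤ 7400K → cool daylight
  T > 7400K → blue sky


Temperature: 8600K
8600K > 7400K → blue sky
Classification: blue sky


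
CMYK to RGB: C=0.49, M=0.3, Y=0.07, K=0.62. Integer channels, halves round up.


R = 255 × (1-C) × (1-K) = 255 × 0.51 × 0.38 = 49.419 → 49
G = 255 × (1-M) × (1-K) = 255 × 0.70 × 0.38 = 67.83 → 68
B = 255 × (1-Y) × (1-K) = 255 × 0.93 × 0.38 = 90.117 → 90
= RGB(49, 68, 90)


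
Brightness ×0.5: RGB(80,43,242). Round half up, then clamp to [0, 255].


Multiply each channel by 0.5, round half up, clamp to [0, 255]
R: 80×0.5 = 40
G: 43×0.5 = 21.5 → round → 22
B: 242×0.5 = 121
= RGB(40, 22, 121)


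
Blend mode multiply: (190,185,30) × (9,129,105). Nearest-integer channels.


Multiply: C = A×B/255, rounded to nearest integer
R: 190×9/255 = 1710/255 ≈ 6.706 → 7
G: 185×129/255 = 23865/255 ≈ 93.588 → 94
B: 30×105/255 = 3150/255 ≈ 12.353 → 12
= RGB(7, 94, 12)


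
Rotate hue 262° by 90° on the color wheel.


New hue = (H + rotation) mod 360
New hue = (262 + 90) mod 360
= 352 mod 360
= 352°


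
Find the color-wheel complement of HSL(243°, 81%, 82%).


Complement = opposite side of color wheel = hue + 180°
H' = (243 + 180) mod 360 = 63°
S and L unchanged.
= HSL(63°, 81%, 82%)


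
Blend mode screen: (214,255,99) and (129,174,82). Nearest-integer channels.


Screen: C = 255 - (255-A)×(255-B)/255, rounded to nearest integer
R: 255 - (255-214)×(255-129)/255 = 255 - 5166/255 ≈ 255 - 20.259 = 234.741 → 235
G: 255 - (255-255)×(255-174)/255 = 255 - 0/255 ≈ 255 - 0.000 = 255.000 → 255
B: 255 - (255-99)×(255-82)/255 = 255 - 26988/255 ≈ 255 - 105.835 = 149.165 → 149
= RGB(235, 255, 149)


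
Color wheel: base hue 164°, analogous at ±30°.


Base hue: 164°
Left analog: (164 - 30) mod 360 = 134°
Right analog: (164 + 30) mod 360 = 194°
Analogous hues = 134° and 194°


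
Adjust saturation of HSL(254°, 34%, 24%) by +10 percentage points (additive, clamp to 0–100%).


Original S = 34%
Adjustment = +10 percentage points
New S = 34 + (10) = 44
Clamp to [0, 100] → 44
= HSL(254°, 44%, 24%)


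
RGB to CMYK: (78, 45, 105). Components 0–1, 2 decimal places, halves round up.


R'=78/255≈0.3059, G'=45/255≈0.1765, B'=105/255≈0.4118
K = 1 - max(R',G',B') = 1 - 105/255 = 150/255 = 0.58823… → 0.59
(1-R'-K)/(1-K) simplifies to (max-R)/max with max = 105:
C = (105-78)/105 = 27/105 = 0.25714… → 0.26
M = (105-45)/105 = 60/105 = 0.57142… → 0.57
Y = (105-105)/105 = 0/105 = 0 → 0.00
= CMYK(0.26, 0.57, 0.00, 0.59)


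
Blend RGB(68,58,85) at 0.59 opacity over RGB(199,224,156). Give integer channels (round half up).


C = α×F + (1-α)×B, with 1-α = 0.41
R: 0.59×68 + 0.41×199 = 40.12 + 81.59 = 121.71 → 122
G: 0.59×58 + 0.41×224 = 34.22 + 91.84 = 126.06 → 126
B: 0.59×85 + 0.41×156 = 50.15 + 63.96 = 114.11 → 114
= RGB(122, 126, 114)


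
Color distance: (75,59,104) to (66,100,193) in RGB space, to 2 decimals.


d = √[(R₁-R₂)² + (G₁-G₂)² + (B₁-B₂)²]
d = √[(75-66)² + (59-100)² + (104-193)²]
d = √[81 + 1681 + 7921]
d = √9683
d ≈ 98.40


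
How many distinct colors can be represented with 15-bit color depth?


Colors = 2^bits = 2^15
= 32,768 colors


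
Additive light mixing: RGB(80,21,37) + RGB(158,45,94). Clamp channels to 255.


Additive: each channel = min(255, C₁+C₂)
R: 80+158 = 238 → 238
G: 21+45 = 66 → 66
B: 37+94 = 131 → 131
= RGB(238, 66, 131)


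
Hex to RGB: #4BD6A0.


4B → 75 (R)
D6 → 214 (G)
A0 → 160 (B)
= RGB(75, 214, 160)


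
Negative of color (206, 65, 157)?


Invert: (255-R, 255-G, 255-B)
R: 255-206 = 49
G: 255-65 = 190
B: 255-157 = 98
= RGB(49, 190, 98)


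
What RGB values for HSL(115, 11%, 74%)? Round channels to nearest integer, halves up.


H=115°, S=0.11, L=0.74
C = (1-|2L-1|)×S = (1-|0.48|)×0.11 = 0.0572
H' = H/60 = 115/60 ≈ 1.9167; X = C×(1-|H' mod 2 - 1|) ≈ 0.0048
m = L - C/2 = 0.74 - 0.0286 = 0.7114
Sector ⌊H'⌋ = 1 → (R',G',B') = (≈0.0048, 0.0572, 0.0)
RGB = ((R'+m)×255, (G'+m)×255, (B'+m)×255) = (182.6225, 195.993, 181.407)
Round half up → RGB(183, 196, 181)


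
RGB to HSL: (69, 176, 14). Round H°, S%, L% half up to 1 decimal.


Normalize: R'=69/255≈0.2706, G'=176/255≈0.6902, B'=14/255≈0.0549
Max=176/255, Min=14/255, Δ=Max-Min=162/255
L = (Max+Min)/2 = (176+14)/510 = 190/510 = 0.37254… → L = 37.3%
L ≤ 0.5 → S = Δ/(Max+Min) = 162/(176+14) = 162/190 = 0.85263… → S = 85.3%
(the 1/255 factors cancel in S and H, so raw channel differences can be used)
Max is G' → H = 60 × ((B-R)/Δ + 2) = 60 × ((14-69)/162 + 2)
  -55/162 + 2 = -0.3395… + 2 = 1.6604…
  H = 60 × 1.6604… = 99.629…° → H = 99.6°
= HSL(99.6°, 85.3%, 37.3%)


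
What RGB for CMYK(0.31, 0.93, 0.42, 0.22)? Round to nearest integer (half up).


R = 255 × (1-C) × (1-K) = 255 × 0.69 × 0.78 = 137.241 → 137
G = 255 × (1-M) × (1-K) = 255 × 0.07 × 0.78 = 13.923 → 14
B = 255 × (1-Y) × (1-K) = 255 × 0.58 × 0.78 = 115.362 → 115
= RGB(137, 14, 115)


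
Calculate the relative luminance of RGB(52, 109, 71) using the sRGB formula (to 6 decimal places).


Linearize each channel (sRGB transfer function): c = v/255; c_lin = c/12.92 if c ≤ 0.04045, else ((c+0.055)/1.055)^2.4
  R: 52/255 ≈ 0.203922 > 0.04045 → ((0.203922+0.055)/1.055)^2.4 ≈ 0.034340
  G: 109/255 ≈ 0.427451 > 0.04045 → ((0.427451+0.055)/1.055)^2.4 ≈ 0.152926
  B: 71/255 ≈ 0.278431 > 0.04045 → ((0.278431+0.055)/1.055)^2.4 ≈ 0.063010
R_lin = 0.034340, G_lin = 0.152926, B_lin = 0.063010
L = 0.2126×R + 0.7152×G + 0.0722×B
L = 0.2126×0.034340 + 0.7152×0.152926 + 0.0722×0.063010
L ≈ 0.121223


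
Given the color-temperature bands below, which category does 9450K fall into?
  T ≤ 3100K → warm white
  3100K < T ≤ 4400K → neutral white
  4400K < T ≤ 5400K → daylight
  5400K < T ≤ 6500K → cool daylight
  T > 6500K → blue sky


Temperature: 9450K
9450K > 6500K → blue sky
Classification: blue sky


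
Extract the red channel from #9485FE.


Color: #9485FE
R = 94 = 148
G = 85 = 133
B = FE = 254
Red = 148


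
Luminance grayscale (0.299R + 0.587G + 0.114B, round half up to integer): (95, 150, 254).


Gray = 0.299×R + 0.587×G + 0.114×B
Gray = 0.299×95 + 0.587×150 + 0.114×254
Gray = 28.405 + 88.050 + 28.956
Gray = 145.411 → round half up → 145
Gray = 145


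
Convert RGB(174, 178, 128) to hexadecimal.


R = 174 → AE (hex)
G = 178 → B2 (hex)
B = 128 → 80 (hex)
Hex = #AEB280


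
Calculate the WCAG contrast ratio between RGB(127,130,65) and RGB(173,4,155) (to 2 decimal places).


Linearize each sRGB channel c=v/255: c/12.92 if c ≤ 0.04045 else ((c+0.055)/1.055)^2.4
L = 0.2126×R_lin + 0.7152×G_lin + 0.0722×B_lin
Color 1 (127,130,65):
  R=127: 127/255≈0.4980 > 0.04045 → ((0.4980+0.055)/1.055)^2.4 ≈ 0.21223
  G=130: 130/255≈0.5098 > 0.04045 → ((0.5098+0.055)/1.055)^2.4 ≈ 0.22323
  B=65: 65/255≈0.2549 > 0.04045 → ((0.2549+0.055)/1.055)^2.4 ≈ 0.05286
  L1 = 0.2126×0.21223 + 0.7152×0.22323 + 0.0722×0.05286 ≈ 0.20859
Color 2 (173,4,155):
  R=173: 173/255≈0.6784 > 0.04045 → ((0.6784+0.055)/1.055)^2.4 ≈ 0.41789
  G=4: 4/255≈0.0157 ≤ 0.04045 → 0.0157/12.92 ≈ 0.00121
  B=155: 155/255≈0.6078 > 0.04045 → ((0.6078+0.055)/1.055)^2.4 ≈ 0.32778
  L2 = 0.2126×0.41789 + 0.7152×0.00121 + 0.0722×0.32778 ≈ 0.11338
Lighter = 0.20859, Darker = 0.11338
Ratio = (L_lighter + 0.05) / (L_darker + 0.05)
Ratio = (0.20859 + 0.05) / (0.11338 + 0.05) = 0.25859 / 0.16338 ≈ 1.5828
Ratio ≈ 1.58:1


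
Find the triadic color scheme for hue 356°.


Triadic: equally spaced at 120° intervals
H1 = 356°
H2 = (356 + 120) mod 360 = 116°
H3 = (356 + 240) mod 360 = 236°
Triadic = 356°, 116°, 236°


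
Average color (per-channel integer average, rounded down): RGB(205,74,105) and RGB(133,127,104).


Midpoint: each channel = ⌊(C₁+C₂)/2⌋
R: ⌊(205+133)/2⌋ = 169
G: ⌊(74+127)/2⌋ = 100
B: ⌊(105+104)/2⌋ = 104
= RGB(169, 100, 104)


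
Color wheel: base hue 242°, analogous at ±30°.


Base hue: 242°
Left analog: (242 - 30) mod 360 = 212°
Right analog: (242 + 30) mod 360 = 272°
Analogous hues = 212° and 272°


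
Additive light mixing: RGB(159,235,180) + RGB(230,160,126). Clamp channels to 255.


Additive: each channel = min(255, C₁+C₂)
R: 159+230 = 389 → 255
G: 235+160 = 395 → 255
B: 180+126 = 306 → 255
= RGB(255, 255, 255)


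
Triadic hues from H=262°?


Triadic: equally spaced at 120° intervals
H1 = 262°
H2 = (262 + 120) mod 360 = 22°
H3 = (262 + 240) mod 360 = 142°
Triadic = 262°, 22°, 142°


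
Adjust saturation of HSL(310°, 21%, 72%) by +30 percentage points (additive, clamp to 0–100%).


Original S = 21%
Adjustment = +30 percentage points
New S = 21 + (30) = 51
Clamp to [0, 100] → 51
= HSL(310°, 51%, 72%)
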